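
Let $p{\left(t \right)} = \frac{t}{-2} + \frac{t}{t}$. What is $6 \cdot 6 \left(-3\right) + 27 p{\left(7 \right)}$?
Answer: $- \frac{351}{2} \approx -175.5$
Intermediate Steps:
$p{\left(t \right)} = 1 - \frac{t}{2}$ ($p{\left(t \right)} = t \left(- \frac{1}{2}\right) + 1 = - \frac{t}{2} + 1 = 1 - \frac{t}{2}$)
$6 \cdot 6 \left(-3\right) + 27 p{\left(7 \right)} = 6 \cdot 6 \left(-3\right) + 27 \left(1 - \frac{7}{2}\right) = 36 \left(-3\right) + 27 \left(1 - \frac{7}{2}\right) = -108 + 27 \left(- \frac{5}{2}\right) = -108 - \frac{135}{2} = - \frac{351}{2}$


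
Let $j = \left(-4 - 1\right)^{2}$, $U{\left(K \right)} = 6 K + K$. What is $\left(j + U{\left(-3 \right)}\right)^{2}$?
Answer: $16$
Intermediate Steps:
$U{\left(K \right)} = 7 K$
$j = 25$ ($j = \left(-5\right)^{2} = 25$)
$\left(j + U{\left(-3 \right)}\right)^{2} = \left(25 + 7 \left(-3\right)\right)^{2} = \left(25 - 21\right)^{2} = 4^{2} = 16$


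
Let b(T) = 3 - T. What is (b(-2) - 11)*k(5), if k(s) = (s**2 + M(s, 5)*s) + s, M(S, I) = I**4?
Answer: -18930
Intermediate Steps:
k(s) = s**2 + 626*s (k(s) = (s**2 + 5**4*s) + s = (s**2 + 625*s) + s = s**2 + 626*s)
(b(-2) - 11)*k(5) = ((3 - 1*(-2)) - 11)*(5*(626 + 5)) = ((3 + 2) - 11)*(5*631) = (5 - 11)*3155 = -6*3155 = -18930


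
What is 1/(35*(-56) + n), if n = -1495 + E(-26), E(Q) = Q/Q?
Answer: -1/3454 ≈ -0.00028952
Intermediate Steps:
E(Q) = 1
n = -1494 (n = -1495 + 1 = -1494)
1/(35*(-56) + n) = 1/(35*(-56) - 1494) = 1/(-1960 - 1494) = 1/(-3454) = -1/3454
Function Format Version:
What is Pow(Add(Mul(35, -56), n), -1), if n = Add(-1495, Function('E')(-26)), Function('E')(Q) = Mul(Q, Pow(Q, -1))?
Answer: Rational(-1, 3454) ≈ -0.00028952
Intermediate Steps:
Function('E')(Q) = 1
n = -1494 (n = Add(-1495, 1) = -1494)
Pow(Add(Mul(35, -56), n), -1) = Pow(Add(Mul(35, -56), -1494), -1) = Pow(Add(-1960, -1494), -1) = Pow(-3454, -1) = Rational(-1, 3454)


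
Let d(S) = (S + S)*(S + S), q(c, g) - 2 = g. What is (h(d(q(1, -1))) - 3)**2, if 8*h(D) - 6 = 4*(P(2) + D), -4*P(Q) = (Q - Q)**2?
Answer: 1/16 ≈ 0.062500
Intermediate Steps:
P(Q) = 0 (P(Q) = -(Q - Q)**2/4 = -1/4*0**2 = -1/4*0 = 0)
q(c, g) = 2 + g
d(S) = 4*S**2 (d(S) = (2*S)*(2*S) = 4*S**2)
h(D) = 3/4 + D/2 (h(D) = 3/4 + (4*(0 + D))/8 = 3/4 + (4*D)/8 = 3/4 + D/2)
(h(d(q(1, -1))) - 3)**2 = ((3/4 + (4*(2 - 1)**2)/2) - 3)**2 = ((3/4 + (4*1**2)/2) - 3)**2 = ((3/4 + (4*1)/2) - 3)**2 = ((3/4 + (1/2)*4) - 3)**2 = ((3/4 + 2) - 3)**2 = (11/4 - 3)**2 = (-1/4)**2 = 1/16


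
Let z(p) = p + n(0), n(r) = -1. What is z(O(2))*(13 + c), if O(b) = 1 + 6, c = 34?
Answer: 282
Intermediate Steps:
O(b) = 7
z(p) = -1 + p (z(p) = p - 1 = -1 + p)
z(O(2))*(13 + c) = (-1 + 7)*(13 + 34) = 6*47 = 282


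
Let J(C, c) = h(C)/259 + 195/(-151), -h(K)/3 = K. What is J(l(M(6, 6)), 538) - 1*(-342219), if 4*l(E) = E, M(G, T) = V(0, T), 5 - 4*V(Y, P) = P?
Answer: 214140678309/625744 ≈ 3.4222e+5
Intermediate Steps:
V(Y, P) = 5/4 - P/4
h(K) = -3*K
M(G, T) = 5/4 - T/4
l(E) = E/4
J(C, c) = -195/151 - 3*C/259 (J(C, c) = -3*C/259 + 195/(-151) = -3*C*(1/259) + 195*(-1/151) = -3*C/259 - 195/151 = -195/151 - 3*C/259)
J(l(M(6, 6)), 538) - 1*(-342219) = (-195/151 - 3*(5/4 - ¼*6)/1036) - 1*(-342219) = (-195/151 - 3*(5/4 - 3/2)/1036) + 342219 = (-195/151 - 3*(-1)/(1036*4)) + 342219 = (-195/151 - 3/259*(-1/16)) + 342219 = (-195/151 + 3/4144) + 342219 = -807627/625744 + 342219 = 214140678309/625744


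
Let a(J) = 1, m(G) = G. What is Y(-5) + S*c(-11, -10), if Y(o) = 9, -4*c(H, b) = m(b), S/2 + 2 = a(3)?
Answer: 4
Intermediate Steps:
S = -2 (S = -4 + 2*1 = -4 + 2 = -2)
c(H, b) = -b/4
Y(-5) + S*c(-11, -10) = 9 - (-1)*(-10)/2 = 9 - 2*5/2 = 9 - 5 = 4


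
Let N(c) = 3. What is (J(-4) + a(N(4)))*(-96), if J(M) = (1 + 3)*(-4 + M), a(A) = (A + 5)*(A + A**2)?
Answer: -6144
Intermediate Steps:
a(A) = (5 + A)*(A + A**2)
J(M) = -16 + 4*M (J(M) = 4*(-4 + M) = -16 + 4*M)
(J(-4) + a(N(4)))*(-96) = ((-16 + 4*(-4)) + 3*(5 + 3**2 + 6*3))*(-96) = ((-16 - 16) + 3*(5 + 9 + 18))*(-96) = (-32 + 3*32)*(-96) = (-32 + 96)*(-96) = 64*(-96) = -6144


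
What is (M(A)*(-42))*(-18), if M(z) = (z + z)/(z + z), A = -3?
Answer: 756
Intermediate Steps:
M(z) = 1 (M(z) = (2*z)/((2*z)) = (2*z)*(1/(2*z)) = 1)
(M(A)*(-42))*(-18) = (1*(-42))*(-18) = -42*(-18) = 756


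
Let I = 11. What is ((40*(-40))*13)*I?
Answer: -228800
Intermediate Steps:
((40*(-40))*13)*I = ((40*(-40))*13)*11 = -1600*13*11 = -20800*11 = -228800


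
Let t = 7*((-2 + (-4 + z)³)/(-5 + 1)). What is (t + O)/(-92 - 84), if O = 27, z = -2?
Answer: -817/352 ≈ -2.3210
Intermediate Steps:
t = 763/2 (t = 7*((-2 + (-4 - 2)³)/(-5 + 1)) = 7*((-2 + (-6)³)/(-4)) = 7*((-2 - 216)*(-¼)) = 7*(-218*(-¼)) = 7*(109/2) = 763/2 ≈ 381.50)
(t + O)/(-92 - 84) = (763/2 + 27)/(-92 - 84) = (817/2)/(-176) = (817/2)*(-1/176) = -817/352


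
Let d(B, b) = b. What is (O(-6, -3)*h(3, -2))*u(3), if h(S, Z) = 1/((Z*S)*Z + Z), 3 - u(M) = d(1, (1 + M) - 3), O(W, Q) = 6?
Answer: 6/5 ≈ 1.2000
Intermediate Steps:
u(M) = 5 - M (u(M) = 3 - ((1 + M) - 3) = 3 - (-2 + M) = 3 + (2 - M) = 5 - M)
h(S, Z) = 1/(Z + S*Z²) (h(S, Z) = 1/((S*Z)*Z + Z) = 1/(S*Z² + Z) = 1/(Z + S*Z²))
(O(-6, -3)*h(3, -2))*u(3) = (6*(1/((-2)*(1 + 3*(-2)))))*(5 - 1*3) = (6*(-1/(2*(1 - 6))))*(5 - 3) = (6*(-½/(-5)))*2 = (6*(-½*(-⅕)))*2 = (6*(⅒))*2 = (⅗)*2 = 6/5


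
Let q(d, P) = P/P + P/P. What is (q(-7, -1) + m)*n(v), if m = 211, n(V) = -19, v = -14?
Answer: -4047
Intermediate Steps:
q(d, P) = 2 (q(d, P) = 1 + 1 = 2)
(q(-7, -1) + m)*n(v) = (2 + 211)*(-19) = 213*(-19) = -4047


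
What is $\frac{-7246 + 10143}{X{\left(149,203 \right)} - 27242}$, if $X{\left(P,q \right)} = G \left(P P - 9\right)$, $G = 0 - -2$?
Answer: $\frac{2897}{17142} \approx 0.169$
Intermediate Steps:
$G = 2$ ($G = 0 + 2 = 2$)
$X{\left(P,q \right)} = -18 + 2 P^{2}$ ($X{\left(P,q \right)} = 2 \left(P P - 9\right) = 2 \left(P^{2} - 9\right) = 2 \left(-9 + P^{2}\right) = -18 + 2 P^{2}$)
$\frac{-7246 + 10143}{X{\left(149,203 \right)} - 27242} = \frac{-7246 + 10143}{\left(-18 + 2 \cdot 149^{2}\right) - 27242} = \frac{2897}{\left(-18 + 2 \cdot 22201\right) - 27242} = \frac{2897}{\left(-18 + 44402\right) - 27242} = \frac{2897}{44384 - 27242} = \frac{2897}{17142}$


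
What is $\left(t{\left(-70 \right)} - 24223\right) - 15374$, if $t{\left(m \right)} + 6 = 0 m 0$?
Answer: $-39603$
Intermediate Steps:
$t{\left(m \right)} = -6$ ($t{\left(m \right)} = -6 + 0 m 0 = -6 + 0 \cdot 0 = -6 + 0 = -6$)
$\left(t{\left(-70 \right)} - 24223\right) - 15374 = \left(-6 - 24223\right) - 15374 = -24229 - 15374 = -39603$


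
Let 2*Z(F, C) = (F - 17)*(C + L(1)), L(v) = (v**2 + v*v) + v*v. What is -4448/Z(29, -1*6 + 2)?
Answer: 2224/3 ≈ 741.33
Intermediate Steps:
L(v) = 3*v**2 (L(v) = (v**2 + v**2) + v**2 = 2*v**2 + v**2 = 3*v**2)
Z(F, C) = (-17 + F)*(3 + C)/2 (Z(F, C) = ((F - 17)*(C + 3*1**2))/2 = ((-17 + F)*(C + 3*1))/2 = ((-17 + F)*(C + 3))/2 = ((-17 + F)*(3 + C))/2 = (-17 + F)*(3 + C)/2)
-4448/Z(29, -1*6 + 2) = -4448/(-51/2 - 17*(-1*6 + 2)/2 + (3/2)*29 + (1/2)*(-1*6 + 2)*29) = -4448/(-51/2 - 17*(-6 + 2)/2 + 87/2 + (1/2)*(-6 + 2)*29) = -4448/(-51/2 - 17/2*(-4) + 87/2 + (1/2)*(-4)*29) = -4448/(-51/2 + 34 + 87/2 - 58) = -4448/(-6) = -4448*(-1/6) = 2224/3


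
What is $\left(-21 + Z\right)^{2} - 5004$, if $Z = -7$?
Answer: $-4220$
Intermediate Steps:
$\left(-21 + Z\right)^{2} - 5004 = \left(-21 - 7\right)^{2} - 5004 = \left(-28\right)^{2} - 5004 = 784 - 5004 = -4220$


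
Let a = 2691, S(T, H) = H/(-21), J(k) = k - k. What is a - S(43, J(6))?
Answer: 2691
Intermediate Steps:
J(k) = 0
S(T, H) = -H/21 (S(T, H) = H*(-1/21) = -H/21)
a - S(43, J(6)) = 2691 - (-1)*0/21 = 2691 - 1*0 = 2691 + 0 = 2691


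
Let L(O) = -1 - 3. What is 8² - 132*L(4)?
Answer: 592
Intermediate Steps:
L(O) = -4
8² - 132*L(4) = 8² - 132*(-4) = 64 + 528 = 592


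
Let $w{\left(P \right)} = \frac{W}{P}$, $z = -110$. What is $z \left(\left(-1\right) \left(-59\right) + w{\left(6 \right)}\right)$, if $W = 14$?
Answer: $- \frac{20240}{3} \approx -6746.7$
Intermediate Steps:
$w{\left(P \right)} = \frac{14}{P}$
$z \left(\left(-1\right) \left(-59\right) + w{\left(6 \right)}\right) = - 110 \left(\left(-1\right) \left(-59\right) + \frac{14}{6}\right) = - 110 \left(59 + 14 \cdot \frac{1}{6}\right) = - 110 \left(59 + \frac{7}{3}\right) = \left(-110\right) \frac{184}{3} = - \frac{20240}{3}$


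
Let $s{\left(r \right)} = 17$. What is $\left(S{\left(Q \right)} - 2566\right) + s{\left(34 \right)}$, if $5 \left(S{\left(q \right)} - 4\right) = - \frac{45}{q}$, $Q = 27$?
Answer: $- \frac{7636}{3} \approx -2545.3$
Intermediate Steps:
$S{\left(q \right)} = 4 - \frac{9}{q}$ ($S{\left(q \right)} = 4 + \frac{\left(-45\right) \frac{1}{q}}{5} = 4 - \frac{9}{q}$)
$\left(S{\left(Q \right)} - 2566\right) + s{\left(34 \right)} = \left(\left(4 - \frac{9}{27}\right) - 2566\right) + 17 = \left(\left(4 - \frac{1}{3}\right) - 2566\right) + 17 = \left(\frac{11}{3} - 2566\right) + 17 = - \frac{7687}{3} + 17 = - \frac{7636}{3}$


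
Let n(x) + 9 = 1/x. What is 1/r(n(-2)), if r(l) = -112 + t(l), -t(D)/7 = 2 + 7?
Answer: -1/175 ≈ -0.0057143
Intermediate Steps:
n(x) = -9 + 1/x
t(D) = -63 (t(D) = -7*(2 + 7) = -7*9 = -63)
r(l) = -175 (r(l) = -112 - 63 = -175)
1/r(n(-2)) = 1/(-175) = -1/175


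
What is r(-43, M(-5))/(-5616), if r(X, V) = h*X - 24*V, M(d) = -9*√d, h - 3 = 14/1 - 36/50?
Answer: 17501/140400 - I*√5/26 ≈ 0.12465 - 0.086003*I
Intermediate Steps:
h = 407/25 (h = 3 + (14/1 - 36/50) = 3 + (14*1 - 36*1/50) = 3 + (14 - 18/25) = 3 + 332/25 = 407/25 ≈ 16.280)
r(X, V) = -24*V + 407*X/25 (r(X, V) = 407*X/25 - 24*V = -24*V + 407*X/25)
r(-43, M(-5))/(-5616) = (-(-216)*√(-5) + (407/25)*(-43))/(-5616) = (-(-216)*I*√5 - 17501/25)*(-1/5616) = (216*I*√5 - 17501/25)*(-1/5616) = (-17501/25 + 216*I*√5)*(-1/5616) = 17501/140400 - I*√5/26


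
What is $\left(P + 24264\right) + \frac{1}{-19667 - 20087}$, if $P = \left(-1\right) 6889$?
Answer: $\frac{690725749}{39754} \approx 17375.0$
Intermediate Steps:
$P = -6889$
$\left(P + 24264\right) + \frac{1}{-19667 - 20087} = \left(-6889 + 24264\right) + \frac{1}{-19667 - 20087} = 17375 + \frac{1}{-39754} = 17375 - \frac{1}{39754} = \frac{690725749}{39754}$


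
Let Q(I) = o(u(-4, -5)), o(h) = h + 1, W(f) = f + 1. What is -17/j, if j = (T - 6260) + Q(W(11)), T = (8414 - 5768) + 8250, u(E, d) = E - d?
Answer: -17/4638 ≈ -0.0036654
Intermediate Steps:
W(f) = 1 + f
o(h) = 1 + h
Q(I) = 2 (Q(I) = 1 + (-4 - 1*(-5)) = 1 + (-4 + 5) = 1 + 1 = 2)
T = 10896 (T = 2646 + 8250 = 10896)
j = 4638 (j = (10896 - 6260) + 2 = 4636 + 2 = 4638)
-17/j = -17/4638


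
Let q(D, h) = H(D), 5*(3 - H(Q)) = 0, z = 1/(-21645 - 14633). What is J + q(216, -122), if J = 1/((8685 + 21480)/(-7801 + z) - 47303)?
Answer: 13387970321714/4462688218869 ≈ 3.0000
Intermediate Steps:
z = -1/36278 (z = 1/(-36278) = -1/36278 ≈ -2.7565e-5)
H(Q) = 3 (H(Q) = 3 - ⅕*0 = 3 + 0 = 3)
q(D, h) = 3
J = -94334893/4462688218869 (J = 1/((8685 + 21480)/(-7801 - 1/36278) - 47303) = 1/(30165/(-283004679/36278) - 47303) = 1/(30165*(-36278/283004679) - 47303) = 1/(-364775290/94334893 - 47303) = 1/(-4462688218869/94334893) = -94334893/4462688218869 ≈ -2.1139e-5)
J + q(216, -122) = -94334893/4462688218869 + 3 = 13387970321714/4462688218869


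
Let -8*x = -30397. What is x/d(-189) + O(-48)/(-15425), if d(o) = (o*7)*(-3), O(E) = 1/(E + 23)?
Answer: 11721874877/12244365000 ≈ 0.95733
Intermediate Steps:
O(E) = 1/(23 + E)
d(o) = -21*o (d(o) = (7*o)*(-3) = -21*o)
x = 30397/8 (x = -⅛*(-30397) = 30397/8 ≈ 3799.6)
x/d(-189) + O(-48)/(-15425) = 30397/(8*((-21*(-189)))) + 1/((23 - 48)*(-15425)) = (30397/8)/3969 - 1/15425/(-25) = (30397/8)*(1/3969) - 1/25*(-1/15425) = 30397/31752 + 1/385625 = 11721874877/12244365000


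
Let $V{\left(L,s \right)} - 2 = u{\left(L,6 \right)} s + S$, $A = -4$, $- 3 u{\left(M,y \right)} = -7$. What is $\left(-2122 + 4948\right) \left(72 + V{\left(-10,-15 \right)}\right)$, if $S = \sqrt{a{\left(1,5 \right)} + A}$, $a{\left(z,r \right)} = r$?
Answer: $113040$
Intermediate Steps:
$u{\left(M,y \right)} = \frac{7}{3}$ ($u{\left(M,y \right)} = \left(- \frac{1}{3}\right) \left(-7\right) = \frac{7}{3}$)
$S = 1$ ($S = \sqrt{5 - 4} = \sqrt{1} = 1$)
$V{\left(L,s \right)} = 3 + \frac{7 s}{3}$ ($V{\left(L,s \right)} = 2 + \left(\frac{7 s}{3} + 1\right) = 2 + \left(1 + \frac{7 s}{3}\right) = 3 + \frac{7 s}{3}$)
$\left(-2122 + 4948\right) \left(72 + V{\left(-10,-15 \right)}\right) = \left(-2122 + 4948\right) \left(72 + \left(3 + \frac{7}{3} \left(-15\right)\right)\right) = 2826 \left(72 + \left(3 - 35\right)\right) = 2826 \left(72 - 32\right) = 2826 \cdot 40 = 113040$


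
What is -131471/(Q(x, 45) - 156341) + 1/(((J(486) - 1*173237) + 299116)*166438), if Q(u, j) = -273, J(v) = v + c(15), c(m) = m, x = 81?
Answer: 1382709065208927/1647143457693080 ≈ 0.83946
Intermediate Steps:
J(v) = 15 + v (J(v) = v + 15 = 15 + v)
-131471/(Q(x, 45) - 156341) + 1/(((J(486) - 1*173237) + 299116)*166438) = -131471/(-273 - 156341) + 1/((((15 + 486) - 1*173237) + 299116)*166438) = -131471/(-156614) + (1/166438)/((501 - 173237) + 299116) = -131471*(-1/156614) + (1/166438)/(-172736 + 299116) = 131471/156614 + (1/166438)/126380 = 131471/156614 + (1/126380)*(1/166438) = 131471/156614 + 1/21034434440 = 1382709065208927/1647143457693080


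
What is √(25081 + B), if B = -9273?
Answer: 8*√247 ≈ 125.73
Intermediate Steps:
√(25081 + B) = √(25081 - 9273) = √15808 = 8*√247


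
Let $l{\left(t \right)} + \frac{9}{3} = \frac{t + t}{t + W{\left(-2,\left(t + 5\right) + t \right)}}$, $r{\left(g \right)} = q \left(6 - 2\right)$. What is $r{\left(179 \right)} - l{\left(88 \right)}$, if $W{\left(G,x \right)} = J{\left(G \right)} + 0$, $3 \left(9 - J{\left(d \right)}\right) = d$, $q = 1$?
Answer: $\frac{1523}{293} \approx 5.198$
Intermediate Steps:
$J{\left(d \right)} = 9 - \frac{d}{3}$
$r{\left(g \right)} = 4$ ($r{\left(g \right)} = 1 \left(6 - 2\right) = 1 \cdot 4 = 4$)
$W{\left(G,x \right)} = 9 - \frac{G}{3}$ ($W{\left(G,x \right)} = \left(9 - \frac{G}{3}\right) + 0 = 9 - \frac{G}{3}$)
$l{\left(t \right)} = -3 + \frac{2 t}{\frac{29}{3} + t}$ ($l{\left(t \right)} = -3 + \frac{t + t}{t + \left(9 - - \frac{2}{3}\right)} = -3 + \frac{2 t}{t + \left(9 + \frac{2}{3}\right)} = -3 + \frac{2 t}{t + \frac{29}{3}} = -3 + \frac{2 t}{\frac{29}{3} + t}$)
$r{\left(179 \right)} - l{\left(88 \right)} = 4 - \frac{3 \left(-29 - 88\right)}{29 + 3 \cdot 88} = 4 - \frac{3 \left(-29 - 88\right)}{29 + 264} = 4 - 3 \cdot \frac{1}{293} \left(-117\right) = 4 - - \frac{351}{293} = 4 + \frac{351}{293} = \frac{1523}{293}$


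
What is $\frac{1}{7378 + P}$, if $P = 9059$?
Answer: $\frac{1}{16437} \approx 6.0838 \cdot 10^{-5}$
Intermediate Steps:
$\frac{1}{7378 + P} = \frac{1}{7378 + 9059} = \frac{1}{16437}$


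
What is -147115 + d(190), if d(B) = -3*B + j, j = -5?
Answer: -147690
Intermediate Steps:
d(B) = -5 - 3*B (d(B) = -3*B - 5 = -5 - 3*B)
-147115 + d(190) = -147115 + (-5 - 3*190) = -147115 + (-5 - 570) = -147115 - 575 = -147690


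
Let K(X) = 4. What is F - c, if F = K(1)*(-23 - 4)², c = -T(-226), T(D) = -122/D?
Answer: 329569/113 ≈ 2916.5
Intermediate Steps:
c = -61/113 (c = -(-122)/(-226) = -(-122)*(-1)/226 = -1*61/113 = -61/113 ≈ -0.53982)
F = 2916 (F = 4*(-23 - 4)² = 4*(-27)² = 4*729 = 2916)
F - c = 2916 - 1*(-61/113) = 2916 + 61/113 = 329569/113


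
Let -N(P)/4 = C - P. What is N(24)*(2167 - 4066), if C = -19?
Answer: -326628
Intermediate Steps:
N(P) = 76 + 4*P (N(P) = -4*(-19 - P) = 76 + 4*P)
N(24)*(2167 - 4066) = (76 + 4*24)*(2167 - 4066) = (76 + 96)*(-1899) = 172*(-1899) = -326628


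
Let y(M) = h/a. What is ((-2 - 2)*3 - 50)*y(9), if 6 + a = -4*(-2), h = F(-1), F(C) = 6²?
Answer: -1116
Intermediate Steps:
F(C) = 36
h = 36
a = 2 (a = -6 - 4*(-2) = -6 - 1*(-8) = -6 + 8 = 2)
y(M) = 18 (y(M) = 36/2 = 36*(½) = 18)
((-2 - 2)*3 - 50)*y(9) = ((-2 - 2)*3 - 50)*18 = (-4*3 - 50)*18 = (-12 - 50)*18 = -62*18 = -1116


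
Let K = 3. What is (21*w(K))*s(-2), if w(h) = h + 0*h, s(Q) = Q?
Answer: -126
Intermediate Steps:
w(h) = h (w(h) = h + 0 = h)
(21*w(K))*s(-2) = (21*3)*(-2) = 63*(-2) = -126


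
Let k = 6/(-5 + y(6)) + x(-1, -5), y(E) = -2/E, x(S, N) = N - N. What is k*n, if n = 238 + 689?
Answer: -8343/8 ≈ -1042.9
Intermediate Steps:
x(S, N) = 0
k = -9/8 (k = 6/(-5 - 2/6) + 0 = 6/(-5 - 2*1/6) + 0 = 6/(-5 - 1/3) + 0 = 6/(-16/3) + 0 = 6*(-3/16) + 0 = -9/8 + 0 = -9/8 ≈ -1.1250)
n = 927
k*n = -9/8*927 = -8343/8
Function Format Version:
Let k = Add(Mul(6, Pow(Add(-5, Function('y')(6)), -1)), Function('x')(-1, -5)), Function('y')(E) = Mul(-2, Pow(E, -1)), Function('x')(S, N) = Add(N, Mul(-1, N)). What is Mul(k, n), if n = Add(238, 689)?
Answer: Rational(-8343, 8) ≈ -1042.9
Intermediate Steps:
Function('x')(S, N) = 0
k = Rational(-9, 8) (k = Add(Mul(6, Pow(Add(-5, Mul(-2, Pow(6, -1))), -1)), 0) = Add(Mul(6, Pow(Add(-5, Mul(-2, Rational(1, 6))), -1)), 0) = Add(Mul(6, Pow(Add(-5, Rational(-1, 3)), -1)), 0) = Add(Mul(6, Pow(Rational(-16, 3), -1)), 0) = Add(Mul(6, Rational(-3, 16)), 0) = Add(Rational(-9, 8), 0) = Rational(-9, 8) ≈ -1.1250)
n = 927
Mul(k, n) = Mul(Rational(-9, 8), 927) = Rational(-8343, 8)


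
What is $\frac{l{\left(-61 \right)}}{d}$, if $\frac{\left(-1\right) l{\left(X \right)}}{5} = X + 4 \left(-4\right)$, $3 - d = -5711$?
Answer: $\frac{385}{5714} \approx 0.067378$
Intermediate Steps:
$d = 5714$ ($d = 3 - -5711 = 3 + 5711 = 5714$)
$l{\left(X \right)} = 80 - 5 X$ ($l{\left(X \right)} = - 5 \left(X + 4 \left(-4\right)\right) = - 5 \left(X - 16\right) = - 5 \left(-16 + X\right) = 80 - 5 X$)
$\frac{l{\left(-61 \right)}}{d} = \frac{80 - -305}{5714} = \left(80 + 305\right) \frac{1}{5714} = 385 \cdot \frac{1}{5714} = \frac{385}{5714}$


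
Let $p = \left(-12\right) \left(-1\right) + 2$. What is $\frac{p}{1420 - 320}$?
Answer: $\frac{7}{550} \approx 0.012727$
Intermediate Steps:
$p = 14$ ($p = 12 + 2 = 14$)
$\frac{p}{1420 - 320} = \frac{1}{1420 - 320} \cdot 14 = \frac{1}{1100} \cdot 14 = \frac{7}{550}$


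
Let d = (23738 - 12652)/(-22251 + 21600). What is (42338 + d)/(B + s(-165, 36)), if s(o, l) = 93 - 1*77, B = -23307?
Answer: -27550952/15162441 ≈ -1.8171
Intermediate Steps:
s(o, l) = 16 (s(o, l) = 93 - 77 = 16)
d = -11086/651 (d = 11086/(-651) = 11086*(-1/651) = -11086/651 ≈ -17.029)
(42338 + d)/(B + s(-165, 36)) = (42338 - 11086/651)/(-23307 + 16) = (27550952/651)/(-23291) = (27550952/651)*(-1/23291) = -27550952/15162441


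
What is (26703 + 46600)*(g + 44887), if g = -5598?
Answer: 2880001567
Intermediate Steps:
(26703 + 46600)*(g + 44887) = (26703 + 46600)*(-5598 + 44887) = 73303*39289 = 2880001567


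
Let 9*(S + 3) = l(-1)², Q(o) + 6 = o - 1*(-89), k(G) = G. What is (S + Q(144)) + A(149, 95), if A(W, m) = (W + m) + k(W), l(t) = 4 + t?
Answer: 618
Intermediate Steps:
A(W, m) = m + 2*W (A(W, m) = (W + m) + W = m + 2*W)
Q(o) = 83 + o (Q(o) = -6 + (o - 1*(-89)) = -6 + (o + 89) = -6 + (89 + o) = 83 + o)
S = -2 (S = -3 + (4 - 1)²/9 = -3 + (⅑)*3² = -3 + (⅑)*9 = -3 + 1 = -2)
(S + Q(144)) + A(149, 95) = (-2 + (83 + 144)) + (95 + 2*149) = (-2 + 227) + (95 + 298) = 225 + 393 = 618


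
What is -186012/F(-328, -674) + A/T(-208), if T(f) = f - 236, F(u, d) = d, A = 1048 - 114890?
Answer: 39829709/74814 ≈ 532.38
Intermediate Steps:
A = -113842
T(f) = -236 + f
-186012/F(-328, -674) + A/T(-208) = -186012/(-674) - 113842/(-236 - 208) = -186012*(-1/674) - 113842/(-444) = 93006/337 - 113842*(-1/444) = 93006/337 + 56921/222 = 39829709/74814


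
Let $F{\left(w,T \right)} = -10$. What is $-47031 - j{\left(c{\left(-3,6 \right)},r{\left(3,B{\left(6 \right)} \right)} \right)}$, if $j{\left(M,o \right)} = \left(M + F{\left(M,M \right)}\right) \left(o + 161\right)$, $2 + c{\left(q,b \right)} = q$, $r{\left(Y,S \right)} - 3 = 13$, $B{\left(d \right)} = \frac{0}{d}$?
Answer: $-44376$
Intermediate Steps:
$B{\left(d \right)} = 0$
$r{\left(Y,S \right)} = 16$ ($r{\left(Y,S \right)} = 3 + 13 = 16$)
$c{\left(q,b \right)} = -2 + q$
$j{\left(M,o \right)} = \left(-10 + M\right) \left(161 + o\right)$ ($j{\left(M,o \right)} = \left(M - 10\right) \left(o + 161\right) = \left(-10 + M\right) \left(161 + o\right)$)
$-47031 - j{\left(c{\left(-3,6 \right)},r{\left(3,B{\left(6 \right)} \right)} \right)} = -47031 - \left(-1610 - 160 + 161 \left(-2 - 3\right) + \left(-2 - 3\right) 16\right) = -47031 - \left(-1610 - 160 + 161 \left(-5\right) - 80\right) = -47031 - \left(-1610 - 160 - 805 - 80\right) = -47031 - -2655 = -47031 + 2655 = -44376$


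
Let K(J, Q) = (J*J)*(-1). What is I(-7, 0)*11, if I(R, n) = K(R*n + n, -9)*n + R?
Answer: -77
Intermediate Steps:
K(J, Q) = -J² (K(J, Q) = J²*(-1) = -J²)
I(R, n) = R - n*(n + R*n)² (I(R, n) = (-(R*n + n)²)*n + R = (-(n + R*n)²)*n + R = -n*(n + R*n)² + R = R - n*(n + R*n)²)
I(-7, 0)*11 = (-7 - 1*0³*(1 - 7)²)*11 = (-7 - 1*0*(-6)²)*11 = (-7 - 1*0*36)*11 = (-7 + 0)*11 = -7*11 = -77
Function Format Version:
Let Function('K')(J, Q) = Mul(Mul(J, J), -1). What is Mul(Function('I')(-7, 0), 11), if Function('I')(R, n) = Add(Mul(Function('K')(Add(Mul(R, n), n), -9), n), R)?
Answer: -77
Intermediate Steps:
Function('K')(J, Q) = Mul(-1, Pow(J, 2)) (Function('K')(J, Q) = Mul(Pow(J, 2), -1) = Mul(-1, Pow(J, 2)))
Function('I')(R, n) = Add(R, Mul(-1, n, Pow(Add(n, Mul(R, n)), 2))) (Function('I')(R, n) = Add(Mul(Mul(-1, Pow(Add(Mul(R, n), n), 2)), n), R) = Add(Mul(Mul(-1, Pow(Add(n, Mul(R, n)), 2)), n), R) = Add(Mul(-1, n, Pow(Add(n, Mul(R, n)), 2)), R) = Add(R, Mul(-1, n, Pow(Add(n, Mul(R, n)), 2))))
Mul(Function('I')(-7, 0), 11) = Mul(Add(-7, Mul(-1, Pow(0, 3), Pow(Add(1, -7), 2))), 11) = Mul(Add(-7, Mul(-1, 0, Pow(-6, 2))), 11) = Mul(Add(-7, Mul(-1, 0, 36)), 11) = Mul(Add(-7, 0), 11) = Mul(-7, 11) = -77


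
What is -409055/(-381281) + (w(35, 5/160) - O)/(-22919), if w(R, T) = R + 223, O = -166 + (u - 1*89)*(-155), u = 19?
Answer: 23882589/15632521 ≈ 1.5278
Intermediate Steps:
O = 10684 (O = -166 + (19 - 1*89)*(-155) = -166 + (19 - 89)*(-155) = -166 - 70*(-155) = -166 + 10850 = 10684)
w(R, T) = 223 + R
-409055/(-381281) + (w(35, 5/160) - O)/(-22919) = -409055/(-381281) + ((223 + 35) - 1*10684)/(-22919) = -409055*(-1/381281) + (258 - 10684)*(-1/22919) = 409055/381281 - 10426*(-1/22919) = 409055/381281 + 802/1763 = 23882589/15632521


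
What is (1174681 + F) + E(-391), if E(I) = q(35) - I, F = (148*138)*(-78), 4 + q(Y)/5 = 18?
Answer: -417930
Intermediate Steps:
q(Y) = 70 (q(Y) = -20 + 5*18 = -20 + 90 = 70)
F = -1593072 (F = 20424*(-78) = -1593072)
E(I) = 70 - I
(1174681 + F) + E(-391) = (1174681 - 1593072) + (70 - 1*(-391)) = -418391 + (70 + 391) = -418391 + 461 = -417930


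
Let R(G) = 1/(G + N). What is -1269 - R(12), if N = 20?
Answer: -40609/32 ≈ -1269.0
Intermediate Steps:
R(G) = 1/(20 + G) (R(G) = 1/(G + 20) = 1/(20 + G))
-1269 - R(12) = -1269 - 1/(20 + 12) = -1269 - 1/32 = -40609/32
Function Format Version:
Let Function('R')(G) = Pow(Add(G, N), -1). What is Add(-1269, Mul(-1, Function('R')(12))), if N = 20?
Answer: Rational(-40609, 32) ≈ -1269.0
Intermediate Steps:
Function('R')(G) = Pow(Add(20, G), -1) (Function('R')(G) = Pow(Add(G, 20), -1) = Pow(Add(20, G), -1))
Add(-1269, Mul(-1, Function('R')(12))) = Add(-1269, Mul(-1, Pow(Add(20, 12), -1))) = Add(-1269, Mul(-1, Pow(32, -1))) = Add(-1269, Mul(-1, Rational(1, 32))) = Add(-1269, Rational(-1, 32)) = Rational(-40609, 32)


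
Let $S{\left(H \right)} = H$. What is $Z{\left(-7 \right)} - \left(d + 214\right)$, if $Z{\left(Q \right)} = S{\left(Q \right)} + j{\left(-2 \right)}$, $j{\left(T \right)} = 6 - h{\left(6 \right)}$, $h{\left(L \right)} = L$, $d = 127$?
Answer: $-348$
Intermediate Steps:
$j{\left(T \right)} = 0$ ($j{\left(T \right)} = 6 - 6 = 0$)
$Z{\left(Q \right)} = Q$ ($Z{\left(Q \right)} = Q + 0 = Q$)
$Z{\left(-7 \right)} - \left(d + 214\right) = -7 - \left(127 + 214\right) = -7 - 341 = -348$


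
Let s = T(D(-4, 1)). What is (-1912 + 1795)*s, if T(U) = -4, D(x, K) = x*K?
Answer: 468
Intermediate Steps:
D(x, K) = K*x
s = -4
(-1912 + 1795)*s = (-1912 + 1795)*(-4) = -117*(-4) = 468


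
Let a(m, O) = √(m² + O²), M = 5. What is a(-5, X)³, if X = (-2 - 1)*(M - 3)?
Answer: 61*√61 ≈ 476.43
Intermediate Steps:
X = -6 (X = (-2 - 1)*(5 - 3) = -3*2 = -6)
a(m, O) = √(O² + m²)
a(-5, X)³ = (√((-6)² + (-5)²))³ = (√(36 + 25))³ = (√61)³ = 61*√61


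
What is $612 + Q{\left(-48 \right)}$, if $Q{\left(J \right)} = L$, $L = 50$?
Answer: $662$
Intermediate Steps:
$Q{\left(J \right)} = 50$
$612 + Q{\left(-48 \right)} = 612 + 50 = 662$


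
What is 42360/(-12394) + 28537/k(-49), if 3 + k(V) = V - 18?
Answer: -178326389/433790 ≈ -411.09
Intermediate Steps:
k(V) = -21 + V (k(V) = -3 + (V - 18) = -3 + (-18 + V) = -21 + V)
42360/(-12394) + 28537/k(-49) = 42360/(-12394) + 28537/(-21 - 49) = 42360*(-1/12394) + 28537/(-70) = -21180/6197 + 28537*(-1/70) = -21180/6197 - 28537/70 = -178326389/433790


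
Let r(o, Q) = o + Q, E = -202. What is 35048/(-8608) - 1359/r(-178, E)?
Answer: -12656/25555 ≈ -0.49525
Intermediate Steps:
r(o, Q) = Q + o
35048/(-8608) - 1359/r(-178, E) = 35048/(-8608) - 1359/(-202 - 178) = 35048*(-1/8608) - 1359/(-380) = -4381/1076 - 1359*(-1/380) = -4381/1076 + 1359/380 = -12656/25555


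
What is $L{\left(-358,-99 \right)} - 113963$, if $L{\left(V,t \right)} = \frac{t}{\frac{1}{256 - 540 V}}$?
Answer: $-19277987$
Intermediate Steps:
$L{\left(V,t \right)} = t \left(256 - 540 V\right)$
$L{\left(-358,-99 \right)} - 113963 = 4 \left(-99\right) \left(64 - -48330\right) - 113963 = 4 \left(-99\right) \left(64 + 48330\right) - 113963 = 4 \left(-99\right) 48394 - 113963 = -19164024 - 113963 = -19277987$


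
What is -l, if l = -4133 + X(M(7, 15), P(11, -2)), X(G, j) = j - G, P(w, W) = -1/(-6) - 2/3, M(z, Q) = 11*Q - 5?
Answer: 8587/2 ≈ 4293.5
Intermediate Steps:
M(z, Q) = -5 + 11*Q
P(w, W) = -½ (P(w, W) = -1*(-⅙) - 2*⅓ = ⅙ - ⅔ = -½)
l = -8587/2 (l = -4133 + (-½ - (-5 + 11*15)) = -4133 + (-½ - (-5 + 165)) = -4133 + (-½ - 1*160) = -4133 + (-½ - 160) = -4133 - 321/2 = -8587/2 ≈ -4293.5)
-l = -1*(-8587/2) = 8587/2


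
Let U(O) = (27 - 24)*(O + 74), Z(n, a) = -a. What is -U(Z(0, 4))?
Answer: -210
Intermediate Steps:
U(O) = 222 + 3*O (U(O) = 3*(74 + O) = 222 + 3*O)
-U(Z(0, 4)) = -(222 + 3*(-1*4)) = -(222 + 3*(-4)) = -(222 - 12) = -1*210 = -210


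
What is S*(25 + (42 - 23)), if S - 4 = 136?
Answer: 6160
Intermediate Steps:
S = 140 (S = 4 + 136 = 140)
S*(25 + (42 - 23)) = 140*(25 + (42 - 23)) = 140*(25 + 19) = 140*44 = 6160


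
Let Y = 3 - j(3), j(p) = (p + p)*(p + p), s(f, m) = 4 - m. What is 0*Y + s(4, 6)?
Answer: -2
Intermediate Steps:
j(p) = 4*p**2 (j(p) = (2*p)*(2*p) = 4*p**2)
Y = -33 (Y = 3 - 4*3**2 = 3 - 4*9 = 3 - 1*36 = 3 - 36 = -33)
0*Y + s(4, 6) = 0*(-33) + (4 - 1*6) = 0 + (4 - 6) = 0 - 2 = -2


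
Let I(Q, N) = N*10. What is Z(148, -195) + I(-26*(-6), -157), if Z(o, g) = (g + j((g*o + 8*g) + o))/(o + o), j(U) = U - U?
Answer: -464915/296 ≈ -1570.7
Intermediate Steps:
j(U) = 0
I(Q, N) = 10*N
Z(o, g) = g/(2*o) (Z(o, g) = (g + 0)/(o + o) = g/((2*o)) = g*(1/(2*o)) = g/(2*o))
Z(148, -195) + I(-26*(-6), -157) = (½)*(-195)/148 + 10*(-157) = (½)*(-195)*(1/148) - 1570 = -195/296 - 1570 = -464915/296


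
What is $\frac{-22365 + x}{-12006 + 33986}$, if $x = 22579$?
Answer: $\frac{107}{10990} \approx 0.0097361$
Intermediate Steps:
$\frac{-22365 + x}{-12006 + 33986} = \frac{-22365 + 22579}{-12006 + 33986} = \frac{214}{21980} = 214 \cdot \frac{1}{21980} = \frac{107}{10990}$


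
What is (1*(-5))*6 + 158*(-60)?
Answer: -9510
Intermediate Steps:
(1*(-5))*6 + 158*(-60) = -5*6 - 9480 = -30 - 9480 = -9510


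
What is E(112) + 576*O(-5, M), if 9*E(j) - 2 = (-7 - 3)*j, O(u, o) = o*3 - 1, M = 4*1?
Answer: 55906/9 ≈ 6211.8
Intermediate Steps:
M = 4
O(u, o) = -1 + 3*o (O(u, o) = 3*o - 1 = -1 + 3*o)
E(j) = 2/9 - 10*j/9 (E(j) = 2/9 + ((-7 - 3)*j)/9 = 2/9 + (-10*j)/9 = 2/9 - 10*j/9)
E(112) + 576*O(-5, M) = (2/9 - 10/9*112) + 576*(-1 + 3*4) = (2/9 - 1120/9) + 576*(-1 + 12) = -1118/9 + 576*11 = -1118/9 + 6336 = 55906/9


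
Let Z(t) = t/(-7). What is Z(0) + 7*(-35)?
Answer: -245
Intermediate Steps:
Z(t) = -t/7 (Z(t) = t*(-1/7) = -t/7)
Z(0) + 7*(-35) = -1/7*0 + 7*(-35) = 0 - 245 = -245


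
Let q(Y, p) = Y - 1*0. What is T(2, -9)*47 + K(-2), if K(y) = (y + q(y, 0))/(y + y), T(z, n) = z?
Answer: 95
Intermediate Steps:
q(Y, p) = Y (q(Y, p) = Y + 0 = Y)
K(y) = 1 (K(y) = (y + y)/(y + y) = (2*y)/((2*y)) = (2*y)*(1/(2*y)) = 1)
T(2, -9)*47 + K(-2) = 2*47 + 1 = 94 + 1 = 95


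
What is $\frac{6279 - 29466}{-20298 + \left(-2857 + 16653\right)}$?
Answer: $\frac{23187}{6502} \approx 3.5661$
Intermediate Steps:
$\frac{6279 - 29466}{-20298 + \left(-2857 + 16653\right)} = - \frac{23187}{-20298 + 13796} = - \frac{23187}{-6502} = \left(-23187\right) \left(- \frac{1}{6502}\right) = \frac{23187}{6502}$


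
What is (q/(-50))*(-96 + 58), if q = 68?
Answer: 1292/25 ≈ 51.680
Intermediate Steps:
(q/(-50))*(-96 + 58) = (68/(-50))*(-96 + 58) = (68*(-1/50))*(-38) = -34/25*(-38) = 1292/25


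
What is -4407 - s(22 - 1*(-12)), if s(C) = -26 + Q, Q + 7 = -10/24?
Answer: -52483/12 ≈ -4373.6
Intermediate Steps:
Q = -89/12 (Q = -7 - 10/24 = -7 - 10*1/24 = -7 - 5/12 = -89/12 ≈ -7.4167)
s(C) = -401/12 (s(C) = -26 - 89/12 = -401/12)
-4407 - s(22 - 1*(-12)) = -4407 - 1*(-401/12) = -4407 + 401/12 = -52483/12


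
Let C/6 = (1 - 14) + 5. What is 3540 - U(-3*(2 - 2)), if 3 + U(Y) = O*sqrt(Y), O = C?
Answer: 3543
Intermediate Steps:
C = -48 (C = 6*((1 - 14) + 5) = 6*(-13 + 5) = 6*(-8) = -48)
O = -48
U(Y) = -3 - 48*sqrt(Y)
3540 - U(-3*(2 - 2)) = 3540 - (-3 - 48*I*sqrt(3)*sqrt(2 - 2)) = 3540 - (-3 - 48*sqrt(-3*0)) = 3540 - (-3 - 48*sqrt(0)) = 3540 - (-3 - 48*0) = 3540 - (-3 + 0) = 3540 - 1*(-3) = 3540 + 3 = 3543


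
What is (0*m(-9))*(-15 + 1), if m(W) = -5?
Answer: 0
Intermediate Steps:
(0*m(-9))*(-15 + 1) = (0*(-5))*(-15 + 1) = 0*(-14) = 0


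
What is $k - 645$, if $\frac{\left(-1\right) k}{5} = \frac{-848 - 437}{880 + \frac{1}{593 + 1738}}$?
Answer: $- \frac{1308099570}{2051281} \approx -637.7$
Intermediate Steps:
$k = \frac{14976675}{2051281}$ ($k = - 5 \frac{-848 - 437}{880 + \frac{1}{593 + 1738}} = - 5 \left(- \frac{1285}{880 + \frac{1}{2331}}\right) = - 5 \left(- \frac{1285}{\frac{2051281}{2331}}\right) = - 5 \left(\left(-1285\right) \frac{2331}{2051281}\right) = \left(-5\right) \left(- \frac{2995335}{2051281}\right) = \frac{14976675}{2051281} \approx 7.3011$)
$k - 645 = \frac{14976675}{2051281} - 645 = - \frac{1308099570}{2051281}$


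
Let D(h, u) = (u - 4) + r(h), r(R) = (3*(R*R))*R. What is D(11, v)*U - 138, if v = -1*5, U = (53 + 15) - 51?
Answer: 67590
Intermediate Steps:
U = 17 (U = 68 - 51 = 17)
v = -5
r(R) = 3*R**3 (r(R) = (3*R**2)*R = 3*R**3)
D(h, u) = -4 + u + 3*h**3 (D(h, u) = (u - 4) + 3*h**3 = (-4 + u) + 3*h**3 = -4 + u + 3*h**3)
D(11, v)*U - 138 = (-4 - 5 + 3*11**3)*17 - 138 = (-4 - 5 + 3*1331)*17 - 138 = (-4 - 5 + 3993)*17 - 138 = 3984*17 - 138 = 67728 - 138 = 67590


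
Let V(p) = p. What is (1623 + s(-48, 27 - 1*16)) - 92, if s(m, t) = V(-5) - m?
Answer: 1574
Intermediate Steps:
s(m, t) = -5 - m
(1623 + s(-48, 27 - 1*16)) - 92 = (1623 + (-5 - 1*(-48))) - 92 = (1623 + (-5 + 48)) - 92 = (1623 + 43) - 92 = 1666 - 92 = 1574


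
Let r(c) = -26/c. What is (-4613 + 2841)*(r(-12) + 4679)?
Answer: -24885082/3 ≈ -8.2950e+6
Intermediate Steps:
(-4613 + 2841)*(r(-12) + 4679) = (-4613 + 2841)*(-26/(-12) + 4679) = -1772*(-26*(-1/12) + 4679) = -1772*(13/6 + 4679) = -1772*28087/6 = -24885082/3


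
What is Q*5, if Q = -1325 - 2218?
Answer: -17715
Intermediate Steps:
Q = -3543
Q*5 = -3543*5 = -17715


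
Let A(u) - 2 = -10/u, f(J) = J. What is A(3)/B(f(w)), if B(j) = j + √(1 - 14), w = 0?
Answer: 4*I*√13/39 ≈ 0.3698*I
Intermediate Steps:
A(u) = 2 - 10/u
B(j) = j + I*√13 (B(j) = j + √(-13) = j + I*√13)
A(3)/B(f(w)) = (2 - 10/3)/(0 + I*√13) = (2 - 10*⅓)/((I*√13)) = (2 - 10/3)*(-I*√13/13) = -(-4)*I*√13/39 = 4*I*√13/39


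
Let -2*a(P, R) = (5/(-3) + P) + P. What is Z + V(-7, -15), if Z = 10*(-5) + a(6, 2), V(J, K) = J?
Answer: -373/6 ≈ -62.167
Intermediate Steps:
a(P, R) = ⅚ - P (a(P, R) = -((5/(-3) + P) + P)/2 = -((5*(-⅓) + P) + P)/2 = -((-5/3 + P) + P)/2 = -(-5/3 + 2*P)/2 = ⅚ - P)
Z = -331/6 (Z = 10*(-5) + (⅚ - 1*6) = -50 + (⅚ - 6) = -50 - 31/6 = -331/6 ≈ -55.167)
Z + V(-7, -15) = -331/6 - 7 = -373/6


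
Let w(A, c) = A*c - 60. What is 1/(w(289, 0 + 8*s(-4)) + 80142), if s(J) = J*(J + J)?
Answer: 1/154066 ≈ 6.4907e-6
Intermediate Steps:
s(J) = 2*J² (s(J) = J*(2*J) = 2*J²)
w(A, c) = -60 + A*c
1/(w(289, 0 + 8*s(-4)) + 80142) = 1/((-60 + 289*(0 + 8*(2*(-4)²))) + 80142) = 1/((-60 + 289*(0 + 8*(2*16))) + 80142) = 1/((-60 + 289*(0 + 8*32)) + 80142) = 1/((-60 + 289*(0 + 256)) + 80142) = 1/((-60 + 289*256) + 80142) = 1/((-60 + 73984) + 80142) = 1/(73924 + 80142) = 1/154066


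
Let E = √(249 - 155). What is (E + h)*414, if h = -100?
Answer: -41400 + 414*√94 ≈ -37386.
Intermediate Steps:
E = √94 ≈ 9.6954
(E + h)*414 = (√94 - 100)*414 = (-100 + √94)*414 = -41400 + 414*√94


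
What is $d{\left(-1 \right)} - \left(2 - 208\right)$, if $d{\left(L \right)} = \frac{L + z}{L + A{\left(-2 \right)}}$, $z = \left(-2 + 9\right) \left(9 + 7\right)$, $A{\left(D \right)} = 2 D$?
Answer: $\frac{919}{5} \approx 183.8$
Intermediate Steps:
$z = 112$ ($z = 7 \cdot 16 = 112$)
$d{\left(L \right)} = \frac{112 + L}{-4 + L}$ ($d{\left(L \right)} = \frac{L + 112}{L + 2 \left(-2\right)} = \frac{112 + L}{L - 4} = \frac{112 + L}{-4 + L}$)
$d{\left(-1 \right)} - \left(2 - 208\right) = \frac{112 - 1}{-4 - 1} - \left(2 - 208\right) = \frac{1}{-5} \cdot 111 - -206 = \left(- \frac{1}{5}\right) 111 + 206 = - \frac{111}{5} + 206 = \frac{919}{5}$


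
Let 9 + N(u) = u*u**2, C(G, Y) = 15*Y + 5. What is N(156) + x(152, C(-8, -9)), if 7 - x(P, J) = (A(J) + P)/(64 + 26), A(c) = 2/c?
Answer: 7403004007/1950 ≈ 3.7964e+6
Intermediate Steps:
C(G, Y) = 5 + 15*Y
N(u) = -9 + u**3 (N(u) = -9 + u*u**2 = -9 + u**3)
x(P, J) = 7 - 1/(45*J) - P/90 (x(P, J) = 7 - (2/J + P)/(64 + 26) = 7 - (P + 2/J)/90 = 7 - (1/(45*J) + P/90) = 7 + (-1/(45*J) - P/90) = 7 - 1/(45*J) - P/90)
N(156) + x(152, C(-8, -9)) = (-9 + 156**3) + (-2 + (5 + 15*(-9))*(630 - 1*152))/(90*(5 + 15*(-9))) = (-9 + 3796416) + (-2 + (5 - 135)*(630 - 152))/(90*(5 - 135)) = 3796407 + (1/90)*(-2 - 130*478)/(-130) = 3796407 + (1/90)*(-1/130)*(-2 - 62140) = 3796407 + (1/90)*(-1/130)*(-62142) = 3796407 + 10357/1950 = 7403004007/1950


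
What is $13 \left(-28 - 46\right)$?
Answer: $-962$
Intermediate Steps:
$13 \left(-28 - 46\right) = 13 \left(-74\right) = -962$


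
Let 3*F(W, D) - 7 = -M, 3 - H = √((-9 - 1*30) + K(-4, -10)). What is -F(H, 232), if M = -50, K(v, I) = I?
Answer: -19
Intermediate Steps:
H = 3 - 7*I (H = 3 - √((-9 - 1*30) - 10) = 3 - √((-9 - 30) - 10) = 3 - √(-39 - 10) = 3 - √(-49) = 3 - 7*I ≈ 3.0 - 7.0*I)
F(W, D) = 19 (F(W, D) = 7/3 + (-1*(-50))/3 = 7/3 + (⅓)*50 = 7/3 + 50/3 = 19)
-F(H, 232) = -1*19 = -19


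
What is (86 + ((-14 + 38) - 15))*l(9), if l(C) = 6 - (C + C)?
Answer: -1140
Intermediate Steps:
l(C) = 6 - 2*C
(86 + ((-14 + 38) - 15))*l(9) = (86 + ((-14 + 38) - 15))*(6 - 2*9) = (86 + (24 - 15))*(6 - 18) = (86 + 9)*(-12) = 95*(-12) = -1140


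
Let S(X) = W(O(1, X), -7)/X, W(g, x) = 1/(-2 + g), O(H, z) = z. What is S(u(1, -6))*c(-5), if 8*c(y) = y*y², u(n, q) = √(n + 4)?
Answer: -125/8 - 25*√5/4 ≈ -29.600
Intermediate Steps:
u(n, q) = √(4 + n)
c(y) = y³/8 (c(y) = (y*y²)/8 = y³/8)
S(X) = 1/(X*(-2 + X)) (S(X) = 1/((-2 + X)*X) = 1/(X*(-2 + X)))
S(u(1, -6))*c(-5) = (1/((√(4 + 1))*(-2 + √(4 + 1))))*((⅛)*(-5)³) = (1/((√5)*(-2 + √5)))*((⅛)*(-125)) = ((√5/5)/(-2 + √5))*(-125/8) = (√5/(5*(-2 + √5)))*(-125/8) = -25*√5/(8*(-2 + √5))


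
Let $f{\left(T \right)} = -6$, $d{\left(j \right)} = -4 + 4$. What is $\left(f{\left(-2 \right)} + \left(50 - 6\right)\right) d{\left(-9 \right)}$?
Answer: $0$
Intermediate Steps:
$d{\left(j \right)} = 0$
$\left(f{\left(-2 \right)} + \left(50 - 6\right)\right) d{\left(-9 \right)} = \left(-6 + \left(50 - 6\right)\right) 0 = \left(-6 + 44\right) 0 = 38 \cdot 0 = 0$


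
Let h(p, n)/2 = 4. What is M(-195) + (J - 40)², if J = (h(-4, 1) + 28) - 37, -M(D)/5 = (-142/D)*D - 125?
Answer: 3016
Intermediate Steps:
h(p, n) = 8 (h(p, n) = 2*4 = 8)
M(D) = 1335 (M(D) = -5*((-142/D)*D - 125) = -5*(-142 - 125) = -5*(-267) = 1335)
J = -1 (J = (8 + 28) - 37 = 36 - 37 = -1)
M(-195) + (J - 40)² = 1335 + (-1 - 40)² = 1335 + (-41)² = 1335 + 1681 = 3016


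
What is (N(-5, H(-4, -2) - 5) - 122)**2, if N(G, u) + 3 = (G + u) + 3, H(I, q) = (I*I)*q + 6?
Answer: 24964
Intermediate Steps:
H(I, q) = 6 + q*I**2 (H(I, q) = I**2*q + 6 = q*I**2 + 6 = 6 + q*I**2)
N(G, u) = G + u (N(G, u) = -3 + ((G + u) + 3) = -3 + (3 + G + u) = G + u)
(N(-5, H(-4, -2) - 5) - 122)**2 = ((-5 + ((6 - 2*(-4)**2) - 5)) - 122)**2 = ((-5 + ((6 - 2*16) - 5)) - 122)**2 = ((-5 + ((6 - 32) - 5)) - 122)**2 = ((-5 + (-26 - 5)) - 122)**2 = ((-5 - 31) - 122)**2 = (-36 - 122)**2 = (-158)**2 = 24964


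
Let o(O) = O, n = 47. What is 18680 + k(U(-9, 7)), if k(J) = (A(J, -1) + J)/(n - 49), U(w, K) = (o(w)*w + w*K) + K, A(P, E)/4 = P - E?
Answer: 37231/2 ≈ 18616.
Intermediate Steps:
A(P, E) = -4*E + 4*P (A(P, E) = 4*(P - E) = -4*E + 4*P)
U(w, K) = K + w**2 + K*w (U(w, K) = (w*w + w*K) + K = (w**2 + K*w) + K = K + w**2 + K*w)
k(J) = -2 - 5*J/2 (k(J) = ((-4*(-1) + 4*J) + J)/(47 - 49) = ((4 + 4*J) + J)/(-2) = (4 + 5*J)*(-1/2) = -2 - 5*J/2)
18680 + k(U(-9, 7)) = 18680 + (-2 - 5*(7 + (-9)**2 + 7*(-9))/2) = 18680 + (-2 - 5*(7 + 81 - 63)/2) = 18680 + (-2 - 5/2*25) = 18680 + (-2 - 125/2) = 18680 - 129/2 = 37231/2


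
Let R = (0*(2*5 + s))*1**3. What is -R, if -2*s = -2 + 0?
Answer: 0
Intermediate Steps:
s = 1 (s = -(-2 + 0)/2 = -1/2*(-2) = 1)
R = 0 (R = (0*(2*5 + 1))*1**3 = (0*(10 + 1))*1 = (0*11)*1 = 0*1 = 0)
-R = -1*0 = 0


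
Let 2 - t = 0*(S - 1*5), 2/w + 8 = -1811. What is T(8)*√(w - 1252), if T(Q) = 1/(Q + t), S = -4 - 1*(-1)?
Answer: I*√4142572410/18190 ≈ 3.5384*I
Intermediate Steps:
w = -2/1819 (w = 2/(-8 - 1811) = 2/(-1819) = 2*(-1/1819) = -2/1819 ≈ -0.0010995)
S = -3 (S = -4 + 1 = -3)
t = 2 (t = 2 - 0*(-3 - 1*5) = 2 - 0*(-3 - 5) = 2 - 0*(-8) = 2 - 1*0 = 2 + 0 = 2)
T(Q) = 1/(2 + Q) (T(Q) = 1/(Q + 2) = 1/(2 + Q))
T(8)*√(w - 1252) = √(-2/1819 - 1252)/(2 + 8) = √(-2277390/1819)/10 = (I*√4142572410/1819)/10 = I*√4142572410/18190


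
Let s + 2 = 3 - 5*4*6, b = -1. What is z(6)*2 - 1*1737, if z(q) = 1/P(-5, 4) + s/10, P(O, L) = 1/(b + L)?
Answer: -8774/5 ≈ -1754.8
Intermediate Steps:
P(O, L) = 1/(-1 + L)
s = -119 (s = -2 + (3 - 5*4*6) = -2 + (3 - 20*6) = -2 + (3 - 120) = -2 - 117 = -119)
z(q) = -89/10 (z(q) = 1/1/(-1 + 4) - 119/10 = 1/1/3 - 119*1/10 = 1/(1/3) - 119/10 = 1*3 - 119/10 = 3 - 119/10 = -89/10)
z(6)*2 - 1*1737 = -89/10*2 - 1*1737 = -89/5 - 1737 = -8774/5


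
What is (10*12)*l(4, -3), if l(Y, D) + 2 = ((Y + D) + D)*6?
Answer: -1680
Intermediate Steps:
l(Y, D) = -2 + 6*Y + 12*D (l(Y, D) = -2 + ((Y + D) + D)*6 = -2 + ((D + Y) + D)*6 = -2 + (Y + 2*D)*6 = -2 + (6*Y + 12*D) = -2 + 6*Y + 12*D)
(10*12)*l(4, -3) = (10*12)*(-2 + 6*4 + 12*(-3)) = 120*(-2 + 24 - 36) = 120*(-14) = -1680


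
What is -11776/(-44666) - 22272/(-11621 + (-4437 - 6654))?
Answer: 3430048/2756669 ≈ 1.2443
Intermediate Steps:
-11776/(-44666) - 22272/(-11621 + (-4437 - 6654)) = -11776*(-1/44666) - 22272/(-11621 - 11091) = 256/971 - 22272/(-22712) = 256/971 - 22272*(-1/22712) = 256/971 + 2784/2839 = 3430048/2756669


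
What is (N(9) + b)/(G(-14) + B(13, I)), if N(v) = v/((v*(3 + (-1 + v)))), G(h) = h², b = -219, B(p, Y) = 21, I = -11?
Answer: -344/341 ≈ -1.0088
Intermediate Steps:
N(v) = 1/(2 + v) (N(v) = v/((v*(2 + v))) = v*(1/(v*(2 + v))) = 1/(2 + v))
(N(9) + b)/(G(-14) + B(13, I)) = (1/(2 + 9) - 219)/((-14)² + 21) = (1/11 - 219)/(196 + 21) = (1/11 - 219)/217 = -2408/11*1/217 = -344/341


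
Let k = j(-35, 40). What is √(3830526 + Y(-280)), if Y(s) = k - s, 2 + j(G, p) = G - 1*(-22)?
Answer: √3830791 ≈ 1957.2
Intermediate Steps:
j(G, p) = 20 + G (j(G, p) = -2 + (G - 1*(-22)) = -2 + (G + 22) = -2 + (22 + G) = 20 + G)
k = -15 (k = 20 - 35 = -15)
Y(s) = -15 - s
√(3830526 + Y(-280)) = √(3830526 + (-15 - 1*(-280))) = √(3830526 + (-15 + 280)) = √(3830526 + 265) = √3830791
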